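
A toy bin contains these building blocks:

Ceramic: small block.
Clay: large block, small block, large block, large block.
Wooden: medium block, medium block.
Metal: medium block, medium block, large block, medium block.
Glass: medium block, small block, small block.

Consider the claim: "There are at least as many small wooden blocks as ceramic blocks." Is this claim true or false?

False

small wooden blocks: 0.
ceramic blocks: 1.
The claim requires 0 ≥ 1, which does not hold.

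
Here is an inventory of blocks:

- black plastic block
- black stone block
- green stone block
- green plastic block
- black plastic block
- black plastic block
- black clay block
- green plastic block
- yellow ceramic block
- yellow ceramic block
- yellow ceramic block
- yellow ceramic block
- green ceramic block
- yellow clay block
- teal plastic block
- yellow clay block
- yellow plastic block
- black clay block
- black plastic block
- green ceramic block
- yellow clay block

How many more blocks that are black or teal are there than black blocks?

blocks that are black or teal: 8.
black blocks: 7.
8 − 7 = 1.

1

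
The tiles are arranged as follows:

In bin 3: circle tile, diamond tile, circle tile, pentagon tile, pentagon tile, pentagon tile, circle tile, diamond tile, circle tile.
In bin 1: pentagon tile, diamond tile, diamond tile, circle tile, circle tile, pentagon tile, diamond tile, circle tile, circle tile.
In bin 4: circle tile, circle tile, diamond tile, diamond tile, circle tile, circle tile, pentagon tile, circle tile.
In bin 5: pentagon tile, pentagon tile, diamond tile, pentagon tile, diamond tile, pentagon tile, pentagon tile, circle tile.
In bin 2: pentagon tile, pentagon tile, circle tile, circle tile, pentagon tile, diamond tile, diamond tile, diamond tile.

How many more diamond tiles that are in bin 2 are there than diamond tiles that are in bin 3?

diamond tiles in bin 2: 3.
diamond tiles in bin 3: 2.
3 − 2 = 1.

1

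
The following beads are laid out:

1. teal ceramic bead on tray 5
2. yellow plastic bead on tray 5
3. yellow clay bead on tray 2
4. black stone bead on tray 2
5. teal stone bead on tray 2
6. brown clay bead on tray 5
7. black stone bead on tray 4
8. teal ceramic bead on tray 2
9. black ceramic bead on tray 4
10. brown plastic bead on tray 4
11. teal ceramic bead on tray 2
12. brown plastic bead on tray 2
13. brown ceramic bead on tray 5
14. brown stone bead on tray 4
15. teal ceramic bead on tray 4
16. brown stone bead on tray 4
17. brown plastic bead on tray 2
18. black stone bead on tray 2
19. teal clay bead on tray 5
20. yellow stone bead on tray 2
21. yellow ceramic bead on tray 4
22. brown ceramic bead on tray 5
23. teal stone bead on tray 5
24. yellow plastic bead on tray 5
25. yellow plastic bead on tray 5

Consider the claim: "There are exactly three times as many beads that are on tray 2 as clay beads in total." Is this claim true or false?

|beads on tray 2| = 9.
|clay beads| = 3.
The claim requires 9 = 3 × 3 = 9, which holds.

True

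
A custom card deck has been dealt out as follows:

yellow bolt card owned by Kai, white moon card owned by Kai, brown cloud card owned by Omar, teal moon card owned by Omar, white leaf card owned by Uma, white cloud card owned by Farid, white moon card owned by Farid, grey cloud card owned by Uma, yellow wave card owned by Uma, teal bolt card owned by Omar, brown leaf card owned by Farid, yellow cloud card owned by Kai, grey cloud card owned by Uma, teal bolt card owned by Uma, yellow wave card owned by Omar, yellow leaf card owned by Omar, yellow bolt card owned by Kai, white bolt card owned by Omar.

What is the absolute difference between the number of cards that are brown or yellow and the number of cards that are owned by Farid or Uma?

0

cards that are brown or yellow: 8. cards owned by Farid or Uma: 8.
|8 − 8| = 8 − 8 = 0.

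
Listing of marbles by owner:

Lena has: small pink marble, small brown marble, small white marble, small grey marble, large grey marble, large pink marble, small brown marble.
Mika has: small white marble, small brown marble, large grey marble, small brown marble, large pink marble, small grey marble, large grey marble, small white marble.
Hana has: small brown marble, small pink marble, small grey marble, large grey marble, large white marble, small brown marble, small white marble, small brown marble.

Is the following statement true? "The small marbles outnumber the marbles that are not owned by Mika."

True

small marbles: 16.
marbles that are not owned by Mika: 15.
The claim requires 16 > 15, which holds.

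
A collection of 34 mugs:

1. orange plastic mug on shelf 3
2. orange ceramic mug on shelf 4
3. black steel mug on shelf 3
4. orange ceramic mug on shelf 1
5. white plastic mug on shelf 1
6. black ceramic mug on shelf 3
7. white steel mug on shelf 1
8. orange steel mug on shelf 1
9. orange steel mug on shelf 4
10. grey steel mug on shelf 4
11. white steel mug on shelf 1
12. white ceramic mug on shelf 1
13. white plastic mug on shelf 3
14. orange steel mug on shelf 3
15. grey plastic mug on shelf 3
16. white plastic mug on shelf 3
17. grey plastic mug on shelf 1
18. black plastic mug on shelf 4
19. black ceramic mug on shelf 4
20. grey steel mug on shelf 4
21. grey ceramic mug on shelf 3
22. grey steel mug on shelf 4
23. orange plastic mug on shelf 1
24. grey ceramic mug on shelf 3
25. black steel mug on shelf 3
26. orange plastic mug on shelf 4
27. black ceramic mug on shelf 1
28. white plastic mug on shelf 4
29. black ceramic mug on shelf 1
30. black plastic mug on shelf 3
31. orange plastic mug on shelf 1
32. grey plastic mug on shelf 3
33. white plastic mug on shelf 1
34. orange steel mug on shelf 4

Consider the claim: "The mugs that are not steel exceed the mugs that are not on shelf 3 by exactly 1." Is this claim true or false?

True

mugs that are not steel: 23.
mugs that are not on shelf 3: 22.
The claim requires 23 − 22 (= 1) to equal 1, which holds.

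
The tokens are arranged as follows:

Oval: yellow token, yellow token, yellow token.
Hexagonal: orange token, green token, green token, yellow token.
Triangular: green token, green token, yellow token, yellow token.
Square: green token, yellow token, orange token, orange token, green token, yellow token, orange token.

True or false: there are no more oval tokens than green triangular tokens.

There are 3 oval tokens.
There are 2 green triangular tokens.
The claim requires 3 ≤ 2, which does not hold.

False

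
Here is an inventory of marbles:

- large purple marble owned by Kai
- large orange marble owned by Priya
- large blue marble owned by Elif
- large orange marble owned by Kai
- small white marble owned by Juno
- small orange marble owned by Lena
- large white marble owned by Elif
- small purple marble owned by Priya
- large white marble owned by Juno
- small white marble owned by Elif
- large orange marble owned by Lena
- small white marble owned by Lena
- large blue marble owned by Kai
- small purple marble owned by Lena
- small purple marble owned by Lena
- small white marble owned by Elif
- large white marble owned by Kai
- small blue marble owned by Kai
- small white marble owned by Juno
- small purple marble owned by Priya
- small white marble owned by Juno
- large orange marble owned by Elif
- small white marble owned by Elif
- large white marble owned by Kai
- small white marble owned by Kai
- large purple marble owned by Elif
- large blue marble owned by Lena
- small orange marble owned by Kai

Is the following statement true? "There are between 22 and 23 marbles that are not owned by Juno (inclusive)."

marbles that are not owned by Juno: 24.
The claim requires 22 ≤ 24 ≤ 23, which does not hold.

False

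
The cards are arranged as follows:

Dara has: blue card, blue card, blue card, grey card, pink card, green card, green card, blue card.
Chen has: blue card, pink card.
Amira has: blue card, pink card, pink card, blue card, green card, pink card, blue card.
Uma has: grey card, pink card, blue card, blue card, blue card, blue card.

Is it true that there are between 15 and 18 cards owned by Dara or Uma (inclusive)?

cards owned by Dara or Uma: 14.
The claim requires 15 ≤ 14 ≤ 18, which does not hold.

False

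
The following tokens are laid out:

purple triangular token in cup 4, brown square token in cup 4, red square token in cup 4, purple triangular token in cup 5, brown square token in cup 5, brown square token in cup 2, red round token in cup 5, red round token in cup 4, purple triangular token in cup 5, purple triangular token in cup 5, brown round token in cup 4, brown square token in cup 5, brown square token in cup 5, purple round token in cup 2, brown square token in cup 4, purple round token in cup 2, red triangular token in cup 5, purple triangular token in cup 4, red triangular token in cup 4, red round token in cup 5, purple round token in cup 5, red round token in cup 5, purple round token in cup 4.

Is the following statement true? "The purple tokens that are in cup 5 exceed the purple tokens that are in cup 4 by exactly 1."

purple tokens in cup 5: 4.
purple tokens in cup 4: 3.
The claim requires 4 − 3 (= 1) to equal 1, which holds.

True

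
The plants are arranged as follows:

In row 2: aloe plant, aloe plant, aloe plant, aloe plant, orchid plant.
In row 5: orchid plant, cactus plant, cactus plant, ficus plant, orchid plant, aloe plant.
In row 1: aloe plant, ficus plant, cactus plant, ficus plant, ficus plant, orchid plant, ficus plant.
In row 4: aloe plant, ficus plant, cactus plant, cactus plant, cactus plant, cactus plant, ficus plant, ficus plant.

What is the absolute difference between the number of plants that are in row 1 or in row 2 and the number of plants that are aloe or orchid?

plants in row 1 or in row 2: 12. plants that are aloe or orchid: 11.
|12 − 11| = 12 − 11 = 1.

1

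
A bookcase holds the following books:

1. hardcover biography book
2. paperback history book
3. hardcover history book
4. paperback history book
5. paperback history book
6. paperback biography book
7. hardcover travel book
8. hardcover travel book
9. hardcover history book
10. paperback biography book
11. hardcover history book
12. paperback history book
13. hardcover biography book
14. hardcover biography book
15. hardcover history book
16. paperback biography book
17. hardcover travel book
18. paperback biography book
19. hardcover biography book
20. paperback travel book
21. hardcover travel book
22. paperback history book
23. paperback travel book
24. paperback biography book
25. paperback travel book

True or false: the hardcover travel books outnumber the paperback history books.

False

|hardcover travel books| = 4.
|paperback history books| = 5.
The claim requires 4 > 5, which does not hold.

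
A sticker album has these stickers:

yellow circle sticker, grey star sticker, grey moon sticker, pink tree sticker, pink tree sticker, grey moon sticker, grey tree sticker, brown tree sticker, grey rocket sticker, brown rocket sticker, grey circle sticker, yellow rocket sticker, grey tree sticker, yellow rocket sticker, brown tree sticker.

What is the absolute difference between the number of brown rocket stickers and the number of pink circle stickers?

brown rocket stickers: 1. pink circle stickers: 0.
|1 − 0| = 1 − 0 = 1.

1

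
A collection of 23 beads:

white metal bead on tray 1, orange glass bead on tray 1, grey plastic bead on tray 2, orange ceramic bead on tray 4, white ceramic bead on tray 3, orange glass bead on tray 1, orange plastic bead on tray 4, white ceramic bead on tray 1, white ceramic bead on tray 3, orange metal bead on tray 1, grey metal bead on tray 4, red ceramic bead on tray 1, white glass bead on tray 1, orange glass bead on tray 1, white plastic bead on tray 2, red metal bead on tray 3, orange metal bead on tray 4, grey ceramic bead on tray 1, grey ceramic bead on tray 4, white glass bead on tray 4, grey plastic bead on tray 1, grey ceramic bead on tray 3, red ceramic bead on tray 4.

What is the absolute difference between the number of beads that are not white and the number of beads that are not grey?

1

beads that are not white: 16. beads that are not grey: 17.
|16 − 17| = 17 − 16 = 1.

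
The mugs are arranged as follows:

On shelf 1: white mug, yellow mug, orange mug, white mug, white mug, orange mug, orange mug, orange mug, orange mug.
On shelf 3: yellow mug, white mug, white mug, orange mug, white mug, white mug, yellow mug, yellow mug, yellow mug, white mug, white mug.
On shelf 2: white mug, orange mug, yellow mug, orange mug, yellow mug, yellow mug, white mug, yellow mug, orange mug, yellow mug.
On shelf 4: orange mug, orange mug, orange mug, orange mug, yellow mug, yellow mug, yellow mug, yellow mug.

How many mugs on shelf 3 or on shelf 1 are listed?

20

on shelf 1: 9; on shelf 3: 11; together 9 + 11 = 20.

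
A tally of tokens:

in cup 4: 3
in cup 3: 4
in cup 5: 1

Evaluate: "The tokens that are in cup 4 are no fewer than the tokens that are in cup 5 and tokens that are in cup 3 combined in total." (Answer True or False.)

|tokens in cup 4| = 3.
tokens in cup 5: 1; tokens in cup 3: 4; combined: 1 + 4 = 5.
The claim requires 3 ≥ 5, which does not hold.

False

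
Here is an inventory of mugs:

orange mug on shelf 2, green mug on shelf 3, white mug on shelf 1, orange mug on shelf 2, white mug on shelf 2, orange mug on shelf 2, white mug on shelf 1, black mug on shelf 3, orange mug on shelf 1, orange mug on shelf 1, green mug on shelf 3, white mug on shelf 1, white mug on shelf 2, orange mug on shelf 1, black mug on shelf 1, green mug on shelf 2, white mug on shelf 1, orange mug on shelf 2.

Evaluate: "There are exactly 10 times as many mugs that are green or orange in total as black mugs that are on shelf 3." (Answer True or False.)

There are 10 mugs that are green or orange.
There is 1 black mug on shelf 3.
The claim requires 10 = 10 × 1 = 10, which holds.

True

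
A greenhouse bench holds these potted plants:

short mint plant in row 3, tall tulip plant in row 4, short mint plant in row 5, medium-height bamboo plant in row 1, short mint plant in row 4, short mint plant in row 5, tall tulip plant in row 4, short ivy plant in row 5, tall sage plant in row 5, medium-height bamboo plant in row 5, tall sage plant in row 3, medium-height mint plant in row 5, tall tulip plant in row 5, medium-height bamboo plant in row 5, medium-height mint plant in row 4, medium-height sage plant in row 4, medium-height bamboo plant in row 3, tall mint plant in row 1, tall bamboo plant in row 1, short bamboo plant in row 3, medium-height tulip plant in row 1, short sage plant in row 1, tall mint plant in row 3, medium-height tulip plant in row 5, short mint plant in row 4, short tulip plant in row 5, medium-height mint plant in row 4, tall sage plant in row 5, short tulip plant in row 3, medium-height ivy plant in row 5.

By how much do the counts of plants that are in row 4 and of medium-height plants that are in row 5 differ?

plants in row 4: 7. medium-height plants in row 5: 5.
|7 − 5| = 7 − 5 = 2.

2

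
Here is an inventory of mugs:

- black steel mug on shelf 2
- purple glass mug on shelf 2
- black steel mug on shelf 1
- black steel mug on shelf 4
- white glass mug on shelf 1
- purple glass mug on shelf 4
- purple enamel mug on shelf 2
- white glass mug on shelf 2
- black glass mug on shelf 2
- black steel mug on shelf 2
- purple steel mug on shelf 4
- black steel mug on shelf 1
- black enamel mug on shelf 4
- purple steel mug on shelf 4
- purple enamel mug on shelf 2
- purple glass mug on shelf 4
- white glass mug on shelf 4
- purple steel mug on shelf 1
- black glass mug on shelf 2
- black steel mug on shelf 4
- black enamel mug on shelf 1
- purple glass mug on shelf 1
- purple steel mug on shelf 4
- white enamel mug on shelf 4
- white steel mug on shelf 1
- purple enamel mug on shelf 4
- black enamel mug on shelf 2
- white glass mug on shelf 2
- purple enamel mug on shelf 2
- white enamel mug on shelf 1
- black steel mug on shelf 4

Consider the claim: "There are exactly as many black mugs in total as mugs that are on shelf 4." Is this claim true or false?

black mugs: 12.
mugs on shelf 4: 12.
The claim requires 12 = 12, which holds.

True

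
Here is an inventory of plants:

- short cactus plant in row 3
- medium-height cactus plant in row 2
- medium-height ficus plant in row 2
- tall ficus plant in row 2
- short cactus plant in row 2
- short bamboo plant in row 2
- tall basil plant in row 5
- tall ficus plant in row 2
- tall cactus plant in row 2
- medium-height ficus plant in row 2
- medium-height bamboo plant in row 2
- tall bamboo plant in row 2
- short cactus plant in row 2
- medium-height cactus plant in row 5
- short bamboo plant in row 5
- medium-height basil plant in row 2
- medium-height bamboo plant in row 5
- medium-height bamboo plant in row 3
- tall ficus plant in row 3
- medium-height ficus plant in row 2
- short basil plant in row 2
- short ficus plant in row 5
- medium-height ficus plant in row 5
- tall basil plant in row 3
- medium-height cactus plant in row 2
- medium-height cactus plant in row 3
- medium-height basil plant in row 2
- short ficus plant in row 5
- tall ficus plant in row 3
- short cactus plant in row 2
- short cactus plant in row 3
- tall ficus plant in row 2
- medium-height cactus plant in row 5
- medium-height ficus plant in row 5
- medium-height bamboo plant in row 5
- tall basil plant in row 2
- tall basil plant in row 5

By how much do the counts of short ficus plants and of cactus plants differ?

short ficus plants: 2. cactus plants: 11.
|2 − 11| = 11 − 2 = 9.

9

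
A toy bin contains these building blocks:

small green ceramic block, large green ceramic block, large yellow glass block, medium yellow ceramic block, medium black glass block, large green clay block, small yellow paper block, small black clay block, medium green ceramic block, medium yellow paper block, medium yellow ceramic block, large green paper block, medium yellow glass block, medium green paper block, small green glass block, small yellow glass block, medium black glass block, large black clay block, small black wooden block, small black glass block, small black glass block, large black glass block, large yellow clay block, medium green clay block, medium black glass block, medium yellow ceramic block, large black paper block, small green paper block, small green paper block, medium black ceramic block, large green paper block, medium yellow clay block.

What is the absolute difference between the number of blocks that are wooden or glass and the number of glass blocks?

blocks that are wooden or glass: 11. glass blocks: 10.
|11 − 10| = 11 − 10 = 1.

1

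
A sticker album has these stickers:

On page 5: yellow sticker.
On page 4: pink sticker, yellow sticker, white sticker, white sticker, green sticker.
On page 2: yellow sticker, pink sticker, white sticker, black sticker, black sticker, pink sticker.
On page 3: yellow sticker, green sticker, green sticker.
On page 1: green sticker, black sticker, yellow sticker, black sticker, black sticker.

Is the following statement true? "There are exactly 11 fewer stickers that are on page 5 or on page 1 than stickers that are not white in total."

True

|stickers on page 5 or on page 1| = 6.
|stickers that are not white| = 17.
The claim requires 17 − 6 (= 11) to equal 11, which holds.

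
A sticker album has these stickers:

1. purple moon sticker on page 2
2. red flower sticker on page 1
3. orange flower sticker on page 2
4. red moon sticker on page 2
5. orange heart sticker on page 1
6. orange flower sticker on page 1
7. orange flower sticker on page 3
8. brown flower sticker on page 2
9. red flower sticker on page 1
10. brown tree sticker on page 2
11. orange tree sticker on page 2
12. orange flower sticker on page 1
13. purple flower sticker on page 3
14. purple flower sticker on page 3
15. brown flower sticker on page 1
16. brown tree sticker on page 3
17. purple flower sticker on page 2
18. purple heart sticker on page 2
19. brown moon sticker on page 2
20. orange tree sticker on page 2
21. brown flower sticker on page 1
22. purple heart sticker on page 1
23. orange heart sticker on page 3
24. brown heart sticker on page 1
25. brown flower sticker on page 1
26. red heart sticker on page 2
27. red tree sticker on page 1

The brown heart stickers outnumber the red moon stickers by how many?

brown heart stickers: 1.
red moon stickers: 1.
1 − 1 = 0.

0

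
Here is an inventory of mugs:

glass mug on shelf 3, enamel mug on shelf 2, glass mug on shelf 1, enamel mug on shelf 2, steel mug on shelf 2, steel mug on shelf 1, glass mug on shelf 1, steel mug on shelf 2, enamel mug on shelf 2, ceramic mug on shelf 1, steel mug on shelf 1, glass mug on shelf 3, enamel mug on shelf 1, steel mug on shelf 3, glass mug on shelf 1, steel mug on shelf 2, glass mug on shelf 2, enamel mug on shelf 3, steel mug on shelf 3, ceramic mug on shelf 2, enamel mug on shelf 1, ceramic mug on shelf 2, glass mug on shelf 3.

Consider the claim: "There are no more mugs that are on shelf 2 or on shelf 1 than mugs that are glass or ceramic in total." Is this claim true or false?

False

mugs on shelf 2 or on shelf 1: 17.
mugs that are glass or ceramic: 10.
The claim requires 17 ≤ 10, which does not hold.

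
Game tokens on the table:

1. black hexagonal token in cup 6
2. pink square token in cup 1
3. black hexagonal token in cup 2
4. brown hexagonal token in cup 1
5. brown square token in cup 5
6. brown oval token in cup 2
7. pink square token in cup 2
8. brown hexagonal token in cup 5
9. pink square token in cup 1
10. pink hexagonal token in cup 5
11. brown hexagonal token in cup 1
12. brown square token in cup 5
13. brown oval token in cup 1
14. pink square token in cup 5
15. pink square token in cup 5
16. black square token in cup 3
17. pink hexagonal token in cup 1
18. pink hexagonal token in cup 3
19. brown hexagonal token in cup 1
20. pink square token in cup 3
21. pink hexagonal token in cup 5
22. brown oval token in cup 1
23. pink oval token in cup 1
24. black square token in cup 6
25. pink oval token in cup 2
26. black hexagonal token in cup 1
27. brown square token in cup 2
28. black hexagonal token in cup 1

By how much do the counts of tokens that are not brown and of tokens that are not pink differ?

tokens that are not brown: 18. tokens that are not pink: 16.
|18 − 16| = 18 − 16 = 2.

2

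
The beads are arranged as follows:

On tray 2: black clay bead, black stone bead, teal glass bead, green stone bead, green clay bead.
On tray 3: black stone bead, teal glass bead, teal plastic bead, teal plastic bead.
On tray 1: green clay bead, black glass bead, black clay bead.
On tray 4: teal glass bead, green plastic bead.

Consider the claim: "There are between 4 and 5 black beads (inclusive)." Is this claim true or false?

black beads: 5.
The claim requires 4 ≤ 5 ≤ 5, which holds.

True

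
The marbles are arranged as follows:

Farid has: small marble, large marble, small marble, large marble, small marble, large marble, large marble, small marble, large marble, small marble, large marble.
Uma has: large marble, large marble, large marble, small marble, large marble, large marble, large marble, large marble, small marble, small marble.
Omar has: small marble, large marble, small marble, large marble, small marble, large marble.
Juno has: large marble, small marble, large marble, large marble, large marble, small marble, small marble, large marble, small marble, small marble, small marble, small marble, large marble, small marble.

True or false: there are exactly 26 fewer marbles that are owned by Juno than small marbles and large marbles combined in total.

False

|marbles owned by Juno| = 14.
small marbles: 19; large marbles: 22; combined: 19 + 22 = 41.
The claim requires 41 − 14 (= 27) to equal 26, which does not hold.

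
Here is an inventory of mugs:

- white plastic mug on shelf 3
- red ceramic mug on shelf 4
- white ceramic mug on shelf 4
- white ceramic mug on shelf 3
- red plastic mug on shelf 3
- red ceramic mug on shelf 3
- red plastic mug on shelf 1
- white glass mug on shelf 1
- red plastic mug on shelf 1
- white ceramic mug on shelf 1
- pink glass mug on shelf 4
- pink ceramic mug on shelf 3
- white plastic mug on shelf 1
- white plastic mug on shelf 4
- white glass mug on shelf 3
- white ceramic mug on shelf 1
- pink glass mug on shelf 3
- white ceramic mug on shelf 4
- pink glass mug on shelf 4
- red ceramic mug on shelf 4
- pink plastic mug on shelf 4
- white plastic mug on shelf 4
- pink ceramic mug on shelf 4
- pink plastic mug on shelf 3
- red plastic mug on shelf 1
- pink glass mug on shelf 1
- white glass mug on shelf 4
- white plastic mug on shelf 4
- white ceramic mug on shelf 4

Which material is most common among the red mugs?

plastic

Counts by material (restricted to red mugs): plastic 4, ceramic 3.
The maximum is 4, held uniquely by plastic.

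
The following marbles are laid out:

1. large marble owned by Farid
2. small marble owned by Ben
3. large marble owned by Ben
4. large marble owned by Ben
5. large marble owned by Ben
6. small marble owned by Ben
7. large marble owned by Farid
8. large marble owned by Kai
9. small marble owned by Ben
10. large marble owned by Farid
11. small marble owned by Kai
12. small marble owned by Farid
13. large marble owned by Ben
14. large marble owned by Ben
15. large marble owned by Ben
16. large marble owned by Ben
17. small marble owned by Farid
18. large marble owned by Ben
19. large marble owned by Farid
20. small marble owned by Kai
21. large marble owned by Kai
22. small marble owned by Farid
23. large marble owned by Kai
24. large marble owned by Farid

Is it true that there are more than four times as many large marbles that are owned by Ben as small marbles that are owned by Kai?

Count of large marbles owned by Ben: 8.
Count of small marbles owned by Kai: 2.
The claim requires 8 > 4 × 2 = 8, which does not hold.

False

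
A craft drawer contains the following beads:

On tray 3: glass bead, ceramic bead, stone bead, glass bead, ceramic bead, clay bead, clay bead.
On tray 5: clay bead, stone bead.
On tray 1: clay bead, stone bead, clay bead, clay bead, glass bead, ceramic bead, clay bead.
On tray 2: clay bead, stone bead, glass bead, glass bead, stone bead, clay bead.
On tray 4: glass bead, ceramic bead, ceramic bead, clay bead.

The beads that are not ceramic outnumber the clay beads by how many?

11

beads that are not ceramic: 21.
clay beads: 10.
21 − 10 = 11.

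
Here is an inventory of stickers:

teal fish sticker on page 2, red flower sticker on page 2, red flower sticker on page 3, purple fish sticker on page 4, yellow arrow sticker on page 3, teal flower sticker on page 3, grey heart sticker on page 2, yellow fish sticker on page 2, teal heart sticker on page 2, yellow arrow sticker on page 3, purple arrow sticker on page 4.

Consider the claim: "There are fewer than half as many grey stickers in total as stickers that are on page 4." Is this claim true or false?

False

|grey stickers| = 1.
|stickers on page 4| = 2.
The claim requires 2 × 1 = 2 < 2, which does not hold.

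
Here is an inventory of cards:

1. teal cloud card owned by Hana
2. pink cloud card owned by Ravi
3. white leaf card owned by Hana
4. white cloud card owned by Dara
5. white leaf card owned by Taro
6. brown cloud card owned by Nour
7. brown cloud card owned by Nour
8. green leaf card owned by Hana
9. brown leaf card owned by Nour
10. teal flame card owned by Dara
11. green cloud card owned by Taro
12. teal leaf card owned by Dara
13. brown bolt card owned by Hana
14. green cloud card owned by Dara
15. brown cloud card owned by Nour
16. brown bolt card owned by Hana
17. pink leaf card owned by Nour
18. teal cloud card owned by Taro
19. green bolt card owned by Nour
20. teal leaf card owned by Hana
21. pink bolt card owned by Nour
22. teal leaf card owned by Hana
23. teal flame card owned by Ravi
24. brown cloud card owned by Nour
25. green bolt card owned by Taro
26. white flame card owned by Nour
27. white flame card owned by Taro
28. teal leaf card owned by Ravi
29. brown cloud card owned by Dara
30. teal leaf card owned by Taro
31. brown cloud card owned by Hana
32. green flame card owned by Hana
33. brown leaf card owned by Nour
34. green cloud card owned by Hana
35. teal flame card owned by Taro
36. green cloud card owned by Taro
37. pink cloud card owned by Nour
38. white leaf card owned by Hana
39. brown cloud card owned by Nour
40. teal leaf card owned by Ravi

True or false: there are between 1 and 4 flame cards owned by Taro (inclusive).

|flame cards owned by Taro| = 2.
The claim requires 1 ≤ 2 ≤ 4, which holds.

True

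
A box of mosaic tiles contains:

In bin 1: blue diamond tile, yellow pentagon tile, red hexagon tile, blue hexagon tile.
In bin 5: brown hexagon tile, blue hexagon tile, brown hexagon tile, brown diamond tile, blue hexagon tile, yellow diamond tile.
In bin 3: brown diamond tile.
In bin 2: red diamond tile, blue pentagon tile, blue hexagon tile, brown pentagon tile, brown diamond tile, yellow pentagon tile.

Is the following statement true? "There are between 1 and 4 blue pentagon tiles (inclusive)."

True

blue pentagon tiles: 1.
The claim requires 1 ≤ 1 ≤ 4, which holds.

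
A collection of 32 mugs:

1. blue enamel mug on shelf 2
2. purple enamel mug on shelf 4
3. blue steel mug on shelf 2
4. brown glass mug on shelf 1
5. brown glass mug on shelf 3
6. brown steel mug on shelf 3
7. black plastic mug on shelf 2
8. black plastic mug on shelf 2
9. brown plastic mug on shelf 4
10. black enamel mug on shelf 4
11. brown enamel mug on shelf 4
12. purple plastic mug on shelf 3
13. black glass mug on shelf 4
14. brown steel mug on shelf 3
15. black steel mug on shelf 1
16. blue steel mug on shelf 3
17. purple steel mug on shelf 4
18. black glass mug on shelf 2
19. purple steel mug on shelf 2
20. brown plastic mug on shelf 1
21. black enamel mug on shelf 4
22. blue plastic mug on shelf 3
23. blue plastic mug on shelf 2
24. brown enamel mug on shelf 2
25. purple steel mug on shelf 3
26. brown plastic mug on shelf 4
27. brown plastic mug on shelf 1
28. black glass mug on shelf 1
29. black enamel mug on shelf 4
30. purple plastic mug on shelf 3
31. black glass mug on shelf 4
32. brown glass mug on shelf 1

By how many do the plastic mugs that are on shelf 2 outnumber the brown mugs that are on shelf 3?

plastic mugs on shelf 2: 3.
brown mugs on shelf 3: 3.
3 − 3 = 0.

0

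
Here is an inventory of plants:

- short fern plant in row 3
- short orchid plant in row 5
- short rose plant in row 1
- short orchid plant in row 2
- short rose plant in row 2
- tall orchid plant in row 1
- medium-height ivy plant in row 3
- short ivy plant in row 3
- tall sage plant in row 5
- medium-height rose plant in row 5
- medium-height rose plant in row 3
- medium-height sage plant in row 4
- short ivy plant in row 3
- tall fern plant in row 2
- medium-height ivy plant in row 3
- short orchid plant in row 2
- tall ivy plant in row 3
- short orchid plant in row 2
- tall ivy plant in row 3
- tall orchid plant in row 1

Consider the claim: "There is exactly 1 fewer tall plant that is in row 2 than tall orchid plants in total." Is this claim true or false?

True

tall plants in row 2: 1.
tall orchid plants: 2.
The claim requires 2 − 1 (= 1) to equal 1, which holds.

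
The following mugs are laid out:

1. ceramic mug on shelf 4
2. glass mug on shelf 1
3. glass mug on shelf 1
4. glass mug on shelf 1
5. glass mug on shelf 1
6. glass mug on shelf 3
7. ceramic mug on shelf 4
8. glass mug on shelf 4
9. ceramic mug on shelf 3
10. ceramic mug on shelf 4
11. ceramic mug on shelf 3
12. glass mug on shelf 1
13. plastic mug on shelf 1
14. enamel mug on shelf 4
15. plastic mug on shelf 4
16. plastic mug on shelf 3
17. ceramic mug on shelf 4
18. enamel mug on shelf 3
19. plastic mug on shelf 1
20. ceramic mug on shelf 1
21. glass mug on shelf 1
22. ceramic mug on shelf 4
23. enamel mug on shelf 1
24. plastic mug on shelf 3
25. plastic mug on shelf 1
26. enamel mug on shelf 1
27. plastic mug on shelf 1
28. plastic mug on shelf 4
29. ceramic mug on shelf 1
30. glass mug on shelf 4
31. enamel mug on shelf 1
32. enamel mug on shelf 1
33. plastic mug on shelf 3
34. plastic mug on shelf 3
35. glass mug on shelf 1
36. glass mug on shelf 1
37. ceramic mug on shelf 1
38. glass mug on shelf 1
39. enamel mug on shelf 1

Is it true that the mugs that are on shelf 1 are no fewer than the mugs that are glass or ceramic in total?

False

|mugs on shelf 1| = 21.
|mugs that are glass or ceramic| = 22.
The claim requires 21 ≥ 22, which does not hold.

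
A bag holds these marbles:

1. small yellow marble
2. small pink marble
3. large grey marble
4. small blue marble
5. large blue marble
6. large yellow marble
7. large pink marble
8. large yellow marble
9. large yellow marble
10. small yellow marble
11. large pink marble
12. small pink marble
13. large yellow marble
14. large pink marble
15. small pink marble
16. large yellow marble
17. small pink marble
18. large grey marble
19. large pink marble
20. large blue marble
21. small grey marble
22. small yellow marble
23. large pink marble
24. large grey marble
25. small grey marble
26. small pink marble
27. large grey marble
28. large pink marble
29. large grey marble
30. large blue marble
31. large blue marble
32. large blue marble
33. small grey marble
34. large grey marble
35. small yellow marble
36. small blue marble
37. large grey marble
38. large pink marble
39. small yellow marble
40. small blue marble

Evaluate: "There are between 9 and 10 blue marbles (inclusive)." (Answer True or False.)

False

|blue marbles| = 8.
The claim requires 9 ≤ 8 ≤ 10, which does not hold.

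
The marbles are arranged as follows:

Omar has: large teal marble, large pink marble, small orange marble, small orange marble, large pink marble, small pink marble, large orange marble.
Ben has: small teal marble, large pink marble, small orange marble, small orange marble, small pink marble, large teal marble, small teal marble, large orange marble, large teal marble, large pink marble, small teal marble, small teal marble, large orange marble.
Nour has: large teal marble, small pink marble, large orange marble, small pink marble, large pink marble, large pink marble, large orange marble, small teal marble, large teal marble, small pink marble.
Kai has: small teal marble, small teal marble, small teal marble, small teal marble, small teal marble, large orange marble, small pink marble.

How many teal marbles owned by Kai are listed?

5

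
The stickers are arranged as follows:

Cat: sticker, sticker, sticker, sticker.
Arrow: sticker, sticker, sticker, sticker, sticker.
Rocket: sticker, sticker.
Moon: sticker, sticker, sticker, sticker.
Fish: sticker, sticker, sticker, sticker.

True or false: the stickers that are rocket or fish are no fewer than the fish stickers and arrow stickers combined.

stickers that are rocket or fish: 6.
fish stickers: 4; arrow stickers: 5; combined: 4 + 5 = 9.
The claim requires 6 ≥ 9, which does not hold.

False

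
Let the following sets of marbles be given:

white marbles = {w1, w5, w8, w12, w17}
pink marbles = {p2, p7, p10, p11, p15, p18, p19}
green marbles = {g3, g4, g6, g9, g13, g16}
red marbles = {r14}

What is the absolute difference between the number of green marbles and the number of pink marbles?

green marbles: 6. pink marbles: 7.
|6 − 7| = 7 − 6 = 1.

1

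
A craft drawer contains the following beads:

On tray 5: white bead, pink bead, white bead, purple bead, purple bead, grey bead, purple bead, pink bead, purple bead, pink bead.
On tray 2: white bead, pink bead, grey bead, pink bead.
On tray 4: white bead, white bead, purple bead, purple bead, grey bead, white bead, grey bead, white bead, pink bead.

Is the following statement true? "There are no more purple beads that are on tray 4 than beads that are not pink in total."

There are 2 purple beads on tray 4.
There are 17 beads that are not pink.
The claim requires 2 ≤ 17, which holds.

True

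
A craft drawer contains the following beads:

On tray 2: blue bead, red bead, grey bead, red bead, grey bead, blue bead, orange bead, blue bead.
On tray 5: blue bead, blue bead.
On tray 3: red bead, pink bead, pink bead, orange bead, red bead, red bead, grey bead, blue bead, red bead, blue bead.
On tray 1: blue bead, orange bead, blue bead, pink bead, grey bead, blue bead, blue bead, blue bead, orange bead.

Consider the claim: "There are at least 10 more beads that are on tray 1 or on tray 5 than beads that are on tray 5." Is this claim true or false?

False

beads on tray 1 or on tray 5: 11.
beads on tray 5: 2.
The claim requires 11 − 2 = 9 ≥ 10, which does not hold.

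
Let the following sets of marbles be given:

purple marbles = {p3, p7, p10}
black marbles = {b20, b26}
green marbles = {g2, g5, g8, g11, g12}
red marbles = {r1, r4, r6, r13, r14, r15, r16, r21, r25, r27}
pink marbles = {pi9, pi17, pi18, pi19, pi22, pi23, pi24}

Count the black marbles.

2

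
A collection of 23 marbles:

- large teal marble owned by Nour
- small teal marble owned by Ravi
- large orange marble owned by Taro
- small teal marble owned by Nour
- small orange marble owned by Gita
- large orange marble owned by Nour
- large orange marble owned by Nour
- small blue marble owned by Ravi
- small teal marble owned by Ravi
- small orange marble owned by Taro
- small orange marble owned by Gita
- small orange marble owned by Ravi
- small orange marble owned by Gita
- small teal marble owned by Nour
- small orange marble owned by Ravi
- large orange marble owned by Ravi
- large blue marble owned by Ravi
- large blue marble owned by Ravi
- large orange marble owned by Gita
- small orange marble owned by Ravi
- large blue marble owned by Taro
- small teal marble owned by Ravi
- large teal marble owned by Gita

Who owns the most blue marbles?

Counts by owner (restricted to blue marbles): Ravi→3, Taro→1, Nour→0, Gita→0.
The maximum is 3, held uniquely by Ravi.

Ravi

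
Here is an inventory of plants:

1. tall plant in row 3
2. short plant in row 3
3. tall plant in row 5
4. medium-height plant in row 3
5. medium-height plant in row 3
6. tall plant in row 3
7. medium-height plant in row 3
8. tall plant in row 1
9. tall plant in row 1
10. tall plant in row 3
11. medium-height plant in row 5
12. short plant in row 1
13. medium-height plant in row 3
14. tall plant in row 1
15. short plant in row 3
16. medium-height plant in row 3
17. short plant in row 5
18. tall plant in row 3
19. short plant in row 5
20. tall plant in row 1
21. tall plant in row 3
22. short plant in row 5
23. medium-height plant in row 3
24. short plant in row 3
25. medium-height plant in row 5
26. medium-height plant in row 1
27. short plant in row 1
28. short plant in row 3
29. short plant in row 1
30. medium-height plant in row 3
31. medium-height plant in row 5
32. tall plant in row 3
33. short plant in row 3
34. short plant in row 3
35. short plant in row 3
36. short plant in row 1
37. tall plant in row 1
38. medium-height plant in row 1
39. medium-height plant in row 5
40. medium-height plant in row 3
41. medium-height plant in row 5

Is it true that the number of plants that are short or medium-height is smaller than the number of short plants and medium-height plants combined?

False

|plants that are short or medium-height| = 29.
short plants: 14; medium-height plants: 15; combined: 14 + 15 = 29.
The claim requires 29 < 29, which does not hold.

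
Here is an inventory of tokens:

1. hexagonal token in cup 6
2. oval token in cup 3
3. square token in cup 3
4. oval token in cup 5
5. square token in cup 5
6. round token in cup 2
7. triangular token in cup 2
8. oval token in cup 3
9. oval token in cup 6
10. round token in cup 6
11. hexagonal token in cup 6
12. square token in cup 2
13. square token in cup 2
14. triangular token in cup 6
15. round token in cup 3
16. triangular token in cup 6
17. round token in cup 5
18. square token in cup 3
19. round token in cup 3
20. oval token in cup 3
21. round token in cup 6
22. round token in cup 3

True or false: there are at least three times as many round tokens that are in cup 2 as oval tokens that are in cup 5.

False

|round tokens in cup 2| = 1.
|oval tokens in cup 5| = 1.
The claim requires 1 ≥ 3 × 1 = 3, which does not hold.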